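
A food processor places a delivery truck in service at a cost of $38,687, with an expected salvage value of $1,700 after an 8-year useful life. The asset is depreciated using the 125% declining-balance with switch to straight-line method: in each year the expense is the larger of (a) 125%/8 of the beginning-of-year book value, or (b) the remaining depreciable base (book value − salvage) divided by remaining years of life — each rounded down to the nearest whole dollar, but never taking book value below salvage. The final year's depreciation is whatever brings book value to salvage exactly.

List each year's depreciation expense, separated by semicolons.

Depreciable base = $38,687 − $1,700 = $36,987.
Year 1: DB = ⌊$38,687 × 125%/8⌋ = $6,044; SL = ⌊$36,987/8⌋ = $4,623 → take DB $6,044. Book value $32,643.
Year 2: DB = ⌊$32,643 × 125%/8⌋ = $5,100; SL = ⌊$30,943/7⌋ = $4,420 → take DB $5,100. Book value $27,543.
Year 3: DB = ⌊$27,543 × 125%/8⌋ = $4,303; SL = ⌊$25,843/6⌋ = $4,307 → take SL $4,307. Book value $23,236.
Year 4: DB = ⌊$23,236 × 125%/8⌋ = $3,630; SL = ⌊$21,536/5⌋ = $4,307 → take SL $4,307. Book value $18,929.
Year 5: DB = ⌊$18,929 × 125%/8⌋ = $2,957; SL = ⌊$17,229/4⌋ = $4,307 → take SL $4,307. Book value $14,622.
Year 6: DB = ⌊$14,622 × 125%/8⌋ = $2,284; SL = ⌊$12,922/3⌋ = $4,307 → take SL $4,307. Book value $10,315.
Year 7: DB = ⌊$10,315 × 125%/8⌋ = $1,611; SL = ⌊$8,615/2⌋ = $4,307 → take SL $4,307. Book value $6,008.
Year 8 (final): $6,008 − $1,700 = $4,308. Book value $1,700.

$6,044; $5,100; $4,307; $4,307; $4,307; $4,307; $4,307; $4,308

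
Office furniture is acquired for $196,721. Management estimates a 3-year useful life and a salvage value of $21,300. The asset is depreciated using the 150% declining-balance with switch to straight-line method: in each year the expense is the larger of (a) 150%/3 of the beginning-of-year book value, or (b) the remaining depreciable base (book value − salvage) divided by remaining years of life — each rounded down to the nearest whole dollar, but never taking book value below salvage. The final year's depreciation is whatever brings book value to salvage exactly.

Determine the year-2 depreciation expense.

$49,180

Depreciable base = $196,721 − $21,300 = $175,421.
Year 1: DB = ⌊$196,721 × 150%/3⌋ = $98,360; SL = ⌊$175,421/3⌋ = $58,473 → take DB $98,360. Book value $98,361.
Year 2: DB = ⌊$98,361 × 150%/3⌋ = $49,180; SL = ⌊$77,061/2⌋ = $38,530 → take DB $49,180. Book value $49,181.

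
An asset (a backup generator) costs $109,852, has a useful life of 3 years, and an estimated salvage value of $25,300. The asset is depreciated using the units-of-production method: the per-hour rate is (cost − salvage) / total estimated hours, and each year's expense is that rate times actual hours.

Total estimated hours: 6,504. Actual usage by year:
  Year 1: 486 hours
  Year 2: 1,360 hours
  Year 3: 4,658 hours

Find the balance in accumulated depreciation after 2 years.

Depreciable base = $109,852 − $25,300 = $84,552.
Rate = $84,552 / 6,504 hours = $13 per hour.
Year 1: 486 × $13 = $6,318. Book value $103,534.
Year 2: 1,360 × $13 = $17,680. Book value $85,854.
Accumulated through year 2 = $109,852 − $85,854 = $23,998.

$23,998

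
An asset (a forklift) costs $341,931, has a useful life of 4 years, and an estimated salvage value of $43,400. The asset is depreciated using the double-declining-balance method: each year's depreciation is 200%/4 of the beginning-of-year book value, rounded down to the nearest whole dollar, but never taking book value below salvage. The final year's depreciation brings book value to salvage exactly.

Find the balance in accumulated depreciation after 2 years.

Depreciable base = $341,931 − $43,400 = $298,531.
Year 1: ⌊$341,931 × 200%/4⌋ = $170,965. Book value $170,966.
Year 2: ⌊$170,966 × 200%/4⌋ = $85,483. Book value $85,483.
Accumulated through year 2 = $341,931 − $85,483 = $256,448.

$256,448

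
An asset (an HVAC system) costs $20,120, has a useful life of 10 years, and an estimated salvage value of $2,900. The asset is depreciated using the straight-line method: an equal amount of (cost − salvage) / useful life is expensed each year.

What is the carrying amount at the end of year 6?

$9,788

Depreciable base = $20,120 − $2,900 = $17,220.
Annual expense = $17,220 / 10 = $1,722.
End of year 1: book value $18,398.
End of year 2: book value $16,676.
End of year 3: book value $14,954.
End of year 4: book value $13,232.
End of year 5: book value $11,510.
End of year 6: book value $9,788.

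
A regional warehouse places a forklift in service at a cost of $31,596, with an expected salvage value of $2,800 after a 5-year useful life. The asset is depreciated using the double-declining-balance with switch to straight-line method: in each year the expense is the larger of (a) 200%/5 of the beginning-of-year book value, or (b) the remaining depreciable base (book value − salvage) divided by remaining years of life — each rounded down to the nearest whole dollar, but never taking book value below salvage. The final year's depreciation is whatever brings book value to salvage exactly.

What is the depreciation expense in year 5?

$1,295

Depreciable base = $31,596 − $2,800 = $28,796.
Year 1: DB = ⌊$31,596 × 200%/5⌋ = $12,638; SL = ⌊$28,796/5⌋ = $5,759 → take DB $12,638. Book value $18,958.
Year 2: DB = ⌊$18,958 × 200%/5⌋ = $7,583; SL = ⌊$16,158/4⌋ = $4,039 → take DB $7,583. Book value $11,375.
Year 3: DB = ⌊$11,375 × 200%/5⌋ = $4,550; SL = ⌊$8,575/3⌋ = $2,858 → take DB $4,550. Book value $6,825.
Year 4: DB = ⌊$6,825 × 200%/5⌋ = $2,730; SL = ⌊$4,025/2⌋ = $2,012 → take DB $2,730. Book value $4,095.
Year 5 (final): $4,095 − $2,800 = $1,295. Book value $2,800.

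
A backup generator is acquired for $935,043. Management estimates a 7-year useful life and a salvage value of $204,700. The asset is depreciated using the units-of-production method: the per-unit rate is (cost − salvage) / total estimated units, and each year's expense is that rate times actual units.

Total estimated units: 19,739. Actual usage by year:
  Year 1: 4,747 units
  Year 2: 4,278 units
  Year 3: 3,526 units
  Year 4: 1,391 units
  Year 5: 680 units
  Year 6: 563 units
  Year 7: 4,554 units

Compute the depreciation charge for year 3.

$130,462

Depreciable base = $935,043 − $204,700 = $730,343.
Rate = $730,343 / 19,739 units = $37 per unit.
Year 1: 4,747 × $37 = $175,639. Book value $759,404.
Year 2: 4,278 × $37 = $158,286. Book value $601,118.
Year 3: 3,526 × $37 = $130,462. Book value $470,656.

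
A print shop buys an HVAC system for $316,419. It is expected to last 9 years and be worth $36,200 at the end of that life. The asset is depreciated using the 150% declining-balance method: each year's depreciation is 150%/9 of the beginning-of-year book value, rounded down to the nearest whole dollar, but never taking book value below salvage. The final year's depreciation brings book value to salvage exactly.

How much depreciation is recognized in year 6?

$21,193

Depreciable base = $316,419 − $36,200 = $280,219.
Year 1: ⌊$316,419 × 150%/9⌋ = $52,736. Book value $263,683.
Year 2: ⌊$263,683 × 150%/9⌋ = $43,947. Book value $219,736.
Year 3: ⌊$219,736 × 150%/9⌋ = $36,622. Book value $183,114.
Year 4: ⌊$183,114 × 150%/9⌋ = $30,519. Book value $152,595.
Year 5: ⌊$152,595 × 150%/9⌋ = $25,432. Book value $127,163.
Year 6: ⌊$127,163 × 150%/9⌋ = $21,193. Book value $105,970.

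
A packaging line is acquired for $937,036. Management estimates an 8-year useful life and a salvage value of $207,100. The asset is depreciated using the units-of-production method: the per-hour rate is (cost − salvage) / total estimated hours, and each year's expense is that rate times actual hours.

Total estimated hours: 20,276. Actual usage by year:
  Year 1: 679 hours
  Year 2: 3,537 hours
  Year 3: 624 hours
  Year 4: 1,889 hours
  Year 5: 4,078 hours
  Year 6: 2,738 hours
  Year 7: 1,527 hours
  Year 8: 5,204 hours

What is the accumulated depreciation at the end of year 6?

$487,620

Depreciable base = $937,036 − $207,100 = $729,936.
Rate = $729,936 / 20,276 hours = $36 per hour.
Year 1: 679 × $36 = $24,444. Book value $912,592.
Year 2: 3,537 × $36 = $127,332. Book value $785,260.
Year 3: 624 × $36 = $22,464. Book value $762,796.
Year 4: 1,889 × $36 = $68,004. Book value $694,792.
Year 5: 4,078 × $36 = $146,808. Book value $547,984.
Year 6: 2,738 × $36 = $98,568. Book value $449,416.
Accumulated through year 6 = $937,036 − $449,416 = $487,620.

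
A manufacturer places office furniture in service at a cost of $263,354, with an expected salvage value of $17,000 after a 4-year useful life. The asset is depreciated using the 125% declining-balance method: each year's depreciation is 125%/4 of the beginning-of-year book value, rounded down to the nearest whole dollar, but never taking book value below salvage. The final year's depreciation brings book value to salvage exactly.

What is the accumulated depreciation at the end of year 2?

$138,878

Depreciable base = $263,354 − $17,000 = $246,354.
Year 1: ⌊$263,354 × 125%/4⌋ = $82,298. Book value $181,056.
Year 2: ⌊$181,056 × 125%/4⌋ = $56,580. Book value $124,476.
Accumulated through year 2 = $263,354 − $124,476 = $138,878.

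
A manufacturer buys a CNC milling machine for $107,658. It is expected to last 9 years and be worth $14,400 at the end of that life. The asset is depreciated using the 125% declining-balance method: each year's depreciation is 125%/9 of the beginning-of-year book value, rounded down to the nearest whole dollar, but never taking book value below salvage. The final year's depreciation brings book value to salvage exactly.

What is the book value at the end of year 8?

$32,550

Depreciable base = $107,658 − $14,400 = $93,258.
Year 1: ⌊$107,658 × 125%/9⌋ = $14,952. Book value $92,706.
Year 2: ⌊$92,706 × 125%/9⌋ = $12,875. Book value $79,831.
Year 3: ⌊$79,831 × 125%/9⌋ = $11,087. Book value $68,744.
Year 4: ⌊$68,744 × 125%/9⌋ = $9,547. Book value $59,197.
Year 5: ⌊$59,197 × 125%/9⌋ = $8,221. Book value $50,976.
Year 6: ⌊$50,976 × 125%/9⌋ = $7,080. Book value $43,896.
Year 7: ⌊$43,896 × 125%/9⌋ = $6,096. Book value $37,800.
Year 8: ⌊$37,800 × 125%/9⌋ = $5,250. Book value $32,550.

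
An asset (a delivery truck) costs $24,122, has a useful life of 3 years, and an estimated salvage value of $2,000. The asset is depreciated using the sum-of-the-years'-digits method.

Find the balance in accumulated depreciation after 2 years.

$18,435

Depreciable base = $24,122 − $2,000 = $22,122.
Sum of the years' digits = 3+2+1 = 6.
Year 1: $22,122 × 3/6 = $11,061. Book value $13,061.
Year 2: $22,122 × 2/6 = $7,374. Book value $5,687.
Accumulated through year 2 = $24,122 − $5,687 = $18,435.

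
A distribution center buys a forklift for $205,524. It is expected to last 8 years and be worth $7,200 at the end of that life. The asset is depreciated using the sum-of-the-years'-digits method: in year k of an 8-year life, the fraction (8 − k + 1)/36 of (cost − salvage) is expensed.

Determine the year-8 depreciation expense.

$5,509

Depreciable base = $205,524 − $7,200 = $198,324.
Sum of the years' digits = 8+7+6+5+4+3+2+1 = 36.
Year 1: $198,324 × 8/36 = $44,072. Book value $161,452.
Year 2: $198,324 × 7/36 = $38,563. Book value $122,889.
Year 3: $198,324 × 6/36 = $33,054. Book value $89,835.
Year 4: $198,324 × 5/36 = $27,545. Book value $62,290.
Year 5: $198,324 × 4/36 = $22,036. Book value $40,254.
Year 6: $198,324 × 3/36 = $16,527. Book value $23,727.
Year 7: $198,324 × 2/36 = $11,018. Book value $12,709.
Year 8: $198,324 × 1/36 = $5,509. Book value $7,200.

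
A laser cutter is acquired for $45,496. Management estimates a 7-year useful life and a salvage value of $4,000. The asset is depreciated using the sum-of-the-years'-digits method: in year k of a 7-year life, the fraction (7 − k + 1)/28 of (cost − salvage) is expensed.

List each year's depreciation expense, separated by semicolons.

$10,374; $8,892; $7,410; $5,928; $4,446; $2,964; $1,482

Depreciable base = $45,496 − $4,000 = $41,496.
Sum of the years' digits = 7+6+5+4+3+2+1 = 28.
Year 1: $41,496 × 7/28 = $10,374. Book value $35,122.
Year 2: $41,496 × 6/28 = $8,892. Book value $26,230.
Year 3: $41,496 × 5/28 = $7,410. Book value $18,820.
Year 4: $41,496 × 4/28 = $5,928. Book value $12,892.
Year 5: $41,496 × 3/28 = $4,446. Book value $8,446.
Year 6: $41,496 × 2/28 = $2,964. Book value $5,482.
Year 7: $41,496 × 1/28 = $1,482. Book value $4,000.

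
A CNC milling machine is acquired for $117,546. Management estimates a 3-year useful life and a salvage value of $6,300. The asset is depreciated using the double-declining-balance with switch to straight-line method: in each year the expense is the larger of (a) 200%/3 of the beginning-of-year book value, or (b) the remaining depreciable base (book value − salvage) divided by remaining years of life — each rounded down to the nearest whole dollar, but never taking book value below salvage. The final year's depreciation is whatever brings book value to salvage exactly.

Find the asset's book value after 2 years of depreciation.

$13,061

Depreciable base = $117,546 − $6,300 = $111,246.
Year 1: DB = ⌊$117,546 × 200%/3⌋ = $78,364; SL = ⌊$111,246/3⌋ = $37,082 → take DB $78,364. Book value $39,182.
Year 2: DB = ⌊$39,182 × 200%/3⌋ = $26,121; SL = ⌊$32,882/2⌋ = $16,441 → take DB $26,121. Book value $13,061.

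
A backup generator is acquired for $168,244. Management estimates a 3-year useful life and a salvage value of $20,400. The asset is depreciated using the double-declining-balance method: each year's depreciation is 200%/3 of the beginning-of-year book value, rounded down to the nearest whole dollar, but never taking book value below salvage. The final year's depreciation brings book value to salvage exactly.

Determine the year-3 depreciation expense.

$0

Depreciable base = $168,244 − $20,400 = $147,844.
Year 1: ⌊$168,244 × 200%/3⌋ = $112,162. Book value $56,082.
Year 2: ⌊$56,082 × 200%/3⌋ = $37,388, capped at $35,682. Book value $20,400.
Year 3 (final): $20,400 − $20,400 = $0. Book value $20,400.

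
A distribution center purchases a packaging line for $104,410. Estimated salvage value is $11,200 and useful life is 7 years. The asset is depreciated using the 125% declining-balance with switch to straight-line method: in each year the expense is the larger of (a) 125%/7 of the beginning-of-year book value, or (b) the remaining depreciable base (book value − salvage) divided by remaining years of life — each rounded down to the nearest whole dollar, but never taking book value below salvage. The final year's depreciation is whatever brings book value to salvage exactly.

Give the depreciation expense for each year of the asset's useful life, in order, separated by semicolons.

$18,644; $15,315; $12,580; $11,667; $11,668; $11,668; $11,668

Depreciable base = $104,410 − $11,200 = $93,210.
Year 1: DB = ⌊$104,410 × 125%/7⌋ = $18,644; SL = ⌊$93,210/7⌋ = $13,315 → take DB $18,644. Book value $85,766.
Year 2: DB = ⌊$85,766 × 125%/7⌋ = $15,315; SL = ⌊$74,566/6⌋ = $12,427 → take DB $15,315. Book value $70,451.
Year 3: DB = ⌊$70,451 × 125%/7⌋ = $12,580; SL = ⌊$59,251/5⌋ = $11,850 → take DB $12,580. Book value $57,871.
Year 4: DB = ⌊$57,871 × 125%/7⌋ = $10,334; SL = ⌊$46,671/4⌋ = $11,667 → take SL $11,667. Book value $46,204.
Year 5: DB = ⌊$46,204 × 125%/7⌋ = $8,250; SL = ⌊$35,004/3⌋ = $11,668 → take SL $11,668. Book value $34,536.
Year 6: DB = ⌊$34,536 × 125%/7⌋ = $6,167; SL = ⌊$23,336/2⌋ = $11,668 → take SL $11,668. Book value $22,868.
Year 7 (final): $22,868 − $11,200 = $11,668. Book value $11,200.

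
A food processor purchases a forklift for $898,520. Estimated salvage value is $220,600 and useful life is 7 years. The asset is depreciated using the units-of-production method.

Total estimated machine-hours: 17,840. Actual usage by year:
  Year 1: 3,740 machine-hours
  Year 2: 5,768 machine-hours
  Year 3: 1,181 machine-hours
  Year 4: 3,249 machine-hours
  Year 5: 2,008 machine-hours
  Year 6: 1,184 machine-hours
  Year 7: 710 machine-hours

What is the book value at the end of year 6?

Depreciable base = $898,520 − $220,600 = $677,920.
Rate = $677,920 / 17,840 machine-hours = $38 per machine-hour.
Year 1: 3,740 × $38 = $142,120. Book value $756,400.
Year 2: 5,768 × $38 = $219,184. Book value $537,216.
Year 3: 1,181 × $38 = $44,878. Book value $492,338.
Year 4: 3,249 × $38 = $123,462. Book value $368,876.
Year 5: 2,008 × $38 = $76,304. Book value $292,572.
Year 6: 1,184 × $38 = $44,992. Book value $247,580.

$247,580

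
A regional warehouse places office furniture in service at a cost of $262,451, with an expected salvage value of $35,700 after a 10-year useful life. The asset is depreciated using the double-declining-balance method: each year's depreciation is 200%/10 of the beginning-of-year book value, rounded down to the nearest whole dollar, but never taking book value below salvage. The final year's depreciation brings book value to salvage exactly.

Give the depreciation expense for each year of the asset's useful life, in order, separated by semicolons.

$52,490; $41,992; $33,593; $26,875; $21,500; $17,200; $13,760; $11,008; $8,333; $0

Depreciable base = $262,451 − $35,700 = $226,751.
Year 1: ⌊$262,451 × 200%/10⌋ = $52,490. Book value $209,961.
Year 2: ⌊$209,961 × 200%/10⌋ = $41,992. Book value $167,969.
Year 3: ⌊$167,969 × 200%/10⌋ = $33,593. Book value $134,376.
Year 4: ⌊$134,376 × 200%/10⌋ = $26,875. Book value $107,501.
Year 5: ⌊$107,501 × 200%/10⌋ = $21,500. Book value $86,001.
Year 6: ⌊$86,001 × 200%/10⌋ = $17,200. Book value $68,801.
Year 7: ⌊$68,801 × 200%/10⌋ = $13,760. Book value $55,041.
Year 8: ⌊$55,041 × 200%/10⌋ = $11,008. Book value $44,033.
Year 9: ⌊$44,033 × 200%/10⌋ = $8,806, capped at $8,333. Book value $35,700.
Year 10 (final): $35,700 − $35,700 = $0. Book value $35,700.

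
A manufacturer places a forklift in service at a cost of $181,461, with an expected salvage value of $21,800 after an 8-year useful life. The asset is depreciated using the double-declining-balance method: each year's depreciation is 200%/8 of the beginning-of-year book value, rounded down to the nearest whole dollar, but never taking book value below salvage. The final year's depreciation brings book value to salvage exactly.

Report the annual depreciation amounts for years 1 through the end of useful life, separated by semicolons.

$45,365; $34,024; $25,518; $19,138; $14,354; $10,765; $8,074; $2,423

Depreciable base = $181,461 − $21,800 = $159,661.
Year 1: ⌊$181,461 × 200%/8⌋ = $45,365. Book value $136,096.
Year 2: ⌊$136,096 × 200%/8⌋ = $34,024. Book value $102,072.
Year 3: ⌊$102,072 × 200%/8⌋ = $25,518. Book value $76,554.
Year 4: ⌊$76,554 × 200%/8⌋ = $19,138. Book value $57,416.
Year 5: ⌊$57,416 × 200%/8⌋ = $14,354. Book value $43,062.
Year 6: ⌊$43,062 × 200%/8⌋ = $10,765. Book value $32,297.
Year 7: ⌊$32,297 × 200%/8⌋ = $8,074. Book value $24,223.
Year 8 (final): $24,223 − $21,800 = $2,423. Book value $21,800.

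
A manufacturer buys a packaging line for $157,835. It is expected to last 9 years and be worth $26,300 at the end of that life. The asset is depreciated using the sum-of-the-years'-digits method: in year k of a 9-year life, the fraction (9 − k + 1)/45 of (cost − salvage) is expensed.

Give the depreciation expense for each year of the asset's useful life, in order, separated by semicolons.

$26,307; $23,384; $20,461; $17,538; $14,615; $11,692; $8,769; $5,846; $2,923

Depreciable base = $157,835 − $26,300 = $131,535.
Sum of the years' digits = 9+8+7+6+5+4+3+2+1 = 45.
Year 1: $131,535 × 9/45 = $26,307. Book value $131,528.
Year 2: $131,535 × 8/45 = $23,384. Book value $108,144.
Year 3: $131,535 × 7/45 = $20,461. Book value $87,683.
Year 4: $131,535 × 6/45 = $17,538. Book value $70,145.
Year 5: $131,535 × 5/45 = $14,615. Book value $55,530.
Year 6: $131,535 × 4/45 = $11,692. Book value $43,838.
Year 7: $131,535 × 3/45 = $8,769. Book value $35,069.
Year 8: $131,535 × 2/45 = $5,846. Book value $29,223.
Year 9: $131,535 × 1/45 = $2,923. Book value $26,300.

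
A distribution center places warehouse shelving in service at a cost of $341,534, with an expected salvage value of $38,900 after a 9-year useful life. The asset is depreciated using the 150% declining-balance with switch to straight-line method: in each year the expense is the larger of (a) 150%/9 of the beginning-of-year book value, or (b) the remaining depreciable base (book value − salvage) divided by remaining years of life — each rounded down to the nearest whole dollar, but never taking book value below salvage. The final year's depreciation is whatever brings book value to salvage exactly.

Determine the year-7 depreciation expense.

$24,589

Depreciable base = $341,534 − $38,900 = $302,634.
Year 1: DB = ⌊$341,534 × 150%/9⌋ = $56,922; SL = ⌊$302,634/9⌋ = $33,626 → take DB $56,922. Book value $284,612.
Year 2: DB = ⌊$284,612 × 150%/9⌋ = $47,435; SL = ⌊$245,712/8⌋ = $30,714 → take DB $47,435. Book value $237,177.
Year 3: DB = ⌊$237,177 × 150%/9⌋ = $39,529; SL = ⌊$198,277/7⌋ = $28,325 → take DB $39,529. Book value $197,648.
Year 4: DB = ⌊$197,648 × 150%/9⌋ = $32,941; SL = ⌊$158,748/6⌋ = $26,458 → take DB $32,941. Book value $164,707.
Year 5: DB = ⌊$164,707 × 150%/9⌋ = $27,451; SL = ⌊$125,807/5⌋ = $25,161 → take DB $27,451. Book value $137,256.
Year 6: DB = ⌊$137,256 × 150%/9⌋ = $22,876; SL = ⌊$98,356/4⌋ = $24,589 → take SL $24,589. Book value $112,667.
Year 7: DB = ⌊$112,667 × 150%/9⌋ = $18,777; SL = ⌊$73,767/3⌋ = $24,589 → take SL $24,589. Book value $88,078.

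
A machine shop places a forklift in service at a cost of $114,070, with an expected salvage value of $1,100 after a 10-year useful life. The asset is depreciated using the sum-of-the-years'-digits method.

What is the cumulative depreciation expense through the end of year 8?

$106,808

Depreciable base = $114,070 − $1,100 = $112,970.
Sum of the years' digits = 10+9+8+7+6+5+4+3+2+1 = 55.
Year 1: $112,970 × 10/55 = $20,540. Book value $93,530.
Year 2: $112,970 × 9/55 = $18,486. Book value $75,044.
Year 3: $112,970 × 8/55 = $16,432. Book value $58,612.
Year 4: $112,970 × 7/55 = $14,378. Book value $44,234.
Year 5: $112,970 × 6/55 = $12,324. Book value $31,910.
Year 6: $112,970 × 5/55 = $10,270. Book value $21,640.
Year 7: $112,970 × 4/55 = $8,216. Book value $13,424.
Year 8: $112,970 × 3/55 = $6,162. Book value $7,262.
Accumulated through year 8 = $114,070 − $7,262 = $106,808.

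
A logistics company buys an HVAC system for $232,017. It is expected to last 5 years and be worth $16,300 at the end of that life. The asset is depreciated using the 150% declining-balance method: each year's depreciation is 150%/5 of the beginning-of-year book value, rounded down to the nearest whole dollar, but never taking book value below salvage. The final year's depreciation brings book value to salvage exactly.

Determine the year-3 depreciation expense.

$34,106

Depreciable base = $232,017 − $16,300 = $215,717.
Year 1: ⌊$232,017 × 150%/5⌋ = $69,605. Book value $162,412.
Year 2: ⌊$162,412 × 150%/5⌋ = $48,723. Book value $113,689.
Year 3: ⌊$113,689 × 150%/5⌋ = $34,106. Book value $79,583.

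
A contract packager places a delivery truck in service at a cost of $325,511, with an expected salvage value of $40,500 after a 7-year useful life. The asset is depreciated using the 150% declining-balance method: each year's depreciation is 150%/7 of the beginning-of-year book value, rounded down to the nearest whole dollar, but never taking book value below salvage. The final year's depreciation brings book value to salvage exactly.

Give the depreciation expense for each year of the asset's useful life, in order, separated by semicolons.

Depreciable base = $325,511 − $40,500 = $285,011.
Year 1: ⌊$325,511 × 150%/7⌋ = $69,752. Book value $255,759.
Year 2: ⌊$255,759 × 150%/7⌋ = $54,805. Book value $200,954.
Year 3: ⌊$200,954 × 150%/7⌋ = $43,061. Book value $157,893.
Year 4: ⌊$157,893 × 150%/7⌋ = $33,834. Book value $124,059.
Year 5: ⌊$124,059 × 150%/7⌋ = $26,584. Book value $97,475.
Year 6: ⌊$97,475 × 150%/7⌋ = $20,887. Book value $76,588.
Year 7 (final): $76,588 − $40,500 = $36,088. Book value $40,500.

$69,752; $54,805; $43,061; $33,834; $26,584; $20,887; $36,088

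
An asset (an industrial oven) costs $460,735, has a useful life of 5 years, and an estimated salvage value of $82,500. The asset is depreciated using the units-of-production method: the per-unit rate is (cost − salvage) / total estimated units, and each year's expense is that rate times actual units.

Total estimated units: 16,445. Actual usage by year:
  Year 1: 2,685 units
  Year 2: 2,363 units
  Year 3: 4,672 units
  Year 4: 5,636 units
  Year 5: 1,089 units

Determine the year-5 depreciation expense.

$25,047

Depreciable base = $460,735 − $82,500 = $378,235.
Rate = $378,235 / 16,445 units = $23 per unit.
Year 1: 2,685 × $23 = $61,755. Book value $398,980.
Year 2: 2,363 × $23 = $54,349. Book value $344,631.
Year 3: 4,672 × $23 = $107,456. Book value $237,175.
Year 4: 5,636 × $23 = $129,628. Book value $107,547.
Year 5: 1,089 × $23 = $25,047. Book value $82,500.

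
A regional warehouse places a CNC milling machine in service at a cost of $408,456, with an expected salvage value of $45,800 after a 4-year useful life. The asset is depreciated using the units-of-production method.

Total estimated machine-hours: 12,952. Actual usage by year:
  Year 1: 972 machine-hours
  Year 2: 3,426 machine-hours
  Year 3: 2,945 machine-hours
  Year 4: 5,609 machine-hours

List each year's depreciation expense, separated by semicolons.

Depreciable base = $408,456 − $45,800 = $362,656.
Rate = $362,656 / 12,952 machine-hours = $28 per machine-hour.
Year 1: 972 × $28 = $27,216. Book value $381,240.
Year 2: 3,426 × $28 = $95,928. Book value $285,312.
Year 3: 2,945 × $28 = $82,460. Book value $202,852.
Year 4: 5,609 × $28 = $157,052. Book value $45,800.

$27,216; $95,928; $82,460; $157,052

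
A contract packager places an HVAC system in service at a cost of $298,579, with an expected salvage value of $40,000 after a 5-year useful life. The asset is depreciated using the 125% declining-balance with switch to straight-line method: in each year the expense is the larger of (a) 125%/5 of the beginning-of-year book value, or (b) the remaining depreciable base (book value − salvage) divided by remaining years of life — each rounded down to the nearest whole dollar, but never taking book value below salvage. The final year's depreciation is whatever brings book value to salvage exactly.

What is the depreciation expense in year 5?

$42,651

Depreciable base = $298,579 − $40,000 = $258,579.
Year 1: DB = ⌊$298,579 × 125%/5⌋ = $74,644; SL = ⌊$258,579/5⌋ = $51,715 → take DB $74,644. Book value $223,935.
Year 2: DB = ⌊$223,935 × 125%/5⌋ = $55,983; SL = ⌊$183,935/4⌋ = $45,983 → take DB $55,983. Book value $167,952.
Year 3: DB = ⌊$167,952 × 125%/5⌋ = $41,988; SL = ⌊$127,952/3⌋ = $42,650 → take SL $42,650. Book value $125,302.
Year 4: DB = ⌊$125,302 × 125%/5⌋ = $31,325; SL = ⌊$85,302/2⌋ = $42,651 → take SL $42,651. Book value $82,651.
Year 5 (final): $82,651 − $40,000 = $42,651. Book value $40,000.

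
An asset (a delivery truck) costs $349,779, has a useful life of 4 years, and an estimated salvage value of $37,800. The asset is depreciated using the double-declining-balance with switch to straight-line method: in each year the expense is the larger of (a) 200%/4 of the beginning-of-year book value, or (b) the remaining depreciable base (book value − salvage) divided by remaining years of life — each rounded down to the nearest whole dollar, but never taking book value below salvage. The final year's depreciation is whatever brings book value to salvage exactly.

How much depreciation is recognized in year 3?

$43,722

Depreciable base = $349,779 − $37,800 = $311,979.
Year 1: DB = ⌊$349,779 × 200%/4⌋ = $174,889; SL = ⌊$311,979/4⌋ = $77,994 → take DB $174,889. Book value $174,890.
Year 2: DB = ⌊$174,890 × 200%/4⌋ = $87,445; SL = ⌊$137,090/3⌋ = $45,696 → take DB $87,445. Book value $87,445.
Year 3: DB = ⌊$87,445 × 200%/4⌋ = $43,722; SL = ⌊$49,645/2⌋ = $24,822 → take DB $43,722. Book value $43,723.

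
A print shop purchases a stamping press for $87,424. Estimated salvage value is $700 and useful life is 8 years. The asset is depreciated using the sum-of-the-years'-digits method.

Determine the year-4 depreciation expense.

Depreciable base = $87,424 − $700 = $86,724.
Sum of the years' digits = 8+7+6+5+4+3+2+1 = 36.
Year 1: $86,724 × 8/36 = $19,272. Book value $68,152.
Year 2: $86,724 × 7/36 = $16,863. Book value $51,289.
Year 3: $86,724 × 6/36 = $14,454. Book value $36,835.
Year 4: $86,724 × 5/36 = $12,045. Book value $24,790.

$12,045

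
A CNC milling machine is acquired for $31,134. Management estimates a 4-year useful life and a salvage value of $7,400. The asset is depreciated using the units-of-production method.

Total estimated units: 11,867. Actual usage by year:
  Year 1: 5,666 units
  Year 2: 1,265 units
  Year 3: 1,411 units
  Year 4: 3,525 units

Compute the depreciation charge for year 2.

Depreciable base = $31,134 − $7,400 = $23,734.
Rate = $23,734 / 11,867 units = $2 per unit.
Year 1: 5,666 × $2 = $11,332. Book value $19,802.
Year 2: 1,265 × $2 = $2,530. Book value $17,272.

$2,530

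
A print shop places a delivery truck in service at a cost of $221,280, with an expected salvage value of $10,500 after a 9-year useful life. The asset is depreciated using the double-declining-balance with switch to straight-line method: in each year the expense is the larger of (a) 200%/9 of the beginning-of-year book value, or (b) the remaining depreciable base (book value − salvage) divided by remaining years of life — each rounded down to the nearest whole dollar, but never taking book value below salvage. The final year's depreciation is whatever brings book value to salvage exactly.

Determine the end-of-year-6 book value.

Depreciable base = $221,280 − $10,500 = $210,780.
Year 1: DB = ⌊$221,280 × 200%/9⌋ = $49,173; SL = ⌊$210,780/9⌋ = $23,420 → take DB $49,173. Book value $172,107.
Year 2: DB = ⌊$172,107 × 200%/9⌋ = $38,246; SL = ⌊$161,607/8⌋ = $20,200 → take DB $38,246. Book value $133,861.
Year 3: DB = ⌊$133,861 × 200%/9⌋ = $29,746; SL = ⌊$123,361/7⌋ = $17,623 → take DB $29,746. Book value $104,115.
Year 4: DB = ⌊$104,115 × 200%/9⌋ = $23,136; SL = ⌊$93,615/6⌋ = $15,602 → take DB $23,136. Book value $80,979.
Year 5: DB = ⌊$80,979 × 200%/9⌋ = $17,995; SL = ⌊$70,479/5⌋ = $14,095 → take DB $17,995. Book value $62,984.
Year 6: DB = ⌊$62,984 × 200%/9⌋ = $13,996; SL = ⌊$52,484/4⌋ = $13,121 → take DB $13,996. Book value $48,988.

$48,988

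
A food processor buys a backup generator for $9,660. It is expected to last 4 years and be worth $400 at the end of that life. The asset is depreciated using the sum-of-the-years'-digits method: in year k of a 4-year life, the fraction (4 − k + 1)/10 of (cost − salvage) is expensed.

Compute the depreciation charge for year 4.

$926

Depreciable base = $9,660 − $400 = $9,260.
Sum of the years' digits = 4+3+2+1 = 10.
Year 1: $9,260 × 4/10 = $3,704. Book value $5,956.
Year 2: $9,260 × 3/10 = $2,778. Book value $3,178.
Year 3: $9,260 × 2/10 = $1,852. Book value $1,326.
Year 4: $9,260 × 1/10 = $926. Book value $400.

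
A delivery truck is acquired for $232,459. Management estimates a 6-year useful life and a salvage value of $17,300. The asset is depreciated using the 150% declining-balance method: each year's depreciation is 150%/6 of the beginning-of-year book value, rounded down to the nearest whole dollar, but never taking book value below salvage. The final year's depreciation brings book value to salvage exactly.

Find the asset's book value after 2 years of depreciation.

$130,759

Depreciable base = $232,459 − $17,300 = $215,159.
Year 1: ⌊$232,459 × 150%/6⌋ = $58,114. Book value $174,345.
Year 2: ⌊$174,345 × 150%/6⌋ = $43,586. Book value $130,759.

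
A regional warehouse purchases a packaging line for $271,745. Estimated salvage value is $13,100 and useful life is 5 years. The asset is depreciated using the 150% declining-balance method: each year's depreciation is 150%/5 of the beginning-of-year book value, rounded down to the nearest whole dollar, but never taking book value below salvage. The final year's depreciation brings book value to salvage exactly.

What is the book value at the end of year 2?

$133,156

Depreciable base = $271,745 − $13,100 = $258,645.
Year 1: ⌊$271,745 × 150%/5⌋ = $81,523. Book value $190,222.
Year 2: ⌊$190,222 × 150%/5⌋ = $57,066. Book value $133,156.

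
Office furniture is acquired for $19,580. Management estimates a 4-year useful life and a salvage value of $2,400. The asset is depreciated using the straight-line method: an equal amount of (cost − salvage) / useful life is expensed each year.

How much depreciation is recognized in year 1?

Depreciable base = $19,580 − $2,400 = $17,180.
Annual expense = $17,180 / 4 = $4,295.

$4,295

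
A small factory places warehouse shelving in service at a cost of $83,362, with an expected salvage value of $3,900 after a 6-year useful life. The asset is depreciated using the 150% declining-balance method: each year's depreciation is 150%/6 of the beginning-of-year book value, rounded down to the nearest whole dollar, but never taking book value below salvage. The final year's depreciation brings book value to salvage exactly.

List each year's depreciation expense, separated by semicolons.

$20,840; $15,630; $11,723; $8,792; $6,594; $15,883

Depreciable base = $83,362 − $3,900 = $79,462.
Year 1: ⌊$83,362 × 150%/6⌋ = $20,840. Book value $62,522.
Year 2: ⌊$62,522 × 150%/6⌋ = $15,630. Book value $46,892.
Year 3: ⌊$46,892 × 150%/6⌋ = $11,723. Book value $35,169.
Year 4: ⌊$35,169 × 150%/6⌋ = $8,792. Book value $26,377.
Year 5: ⌊$26,377 × 150%/6⌋ = $6,594. Book value $19,783.
Year 6 (final): $19,783 − $3,900 = $15,883. Book value $3,900.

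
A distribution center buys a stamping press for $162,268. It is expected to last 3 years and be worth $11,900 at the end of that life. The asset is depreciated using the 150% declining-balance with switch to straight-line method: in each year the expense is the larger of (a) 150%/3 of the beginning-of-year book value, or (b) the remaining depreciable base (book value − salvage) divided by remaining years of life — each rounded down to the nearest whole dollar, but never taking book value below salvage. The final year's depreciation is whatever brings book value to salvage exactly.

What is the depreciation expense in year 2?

$40,567

Depreciable base = $162,268 − $11,900 = $150,368.
Year 1: DB = ⌊$162,268 × 150%/3⌋ = $81,134; SL = ⌊$150,368/3⌋ = $50,122 → take DB $81,134. Book value $81,134.
Year 2: DB = ⌊$81,134 × 150%/3⌋ = $40,567; SL = ⌊$69,234/2⌋ = $34,617 → take DB $40,567. Book value $40,567.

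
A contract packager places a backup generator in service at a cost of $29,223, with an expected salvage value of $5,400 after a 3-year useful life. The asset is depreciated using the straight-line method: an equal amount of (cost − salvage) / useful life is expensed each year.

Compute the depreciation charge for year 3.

Depreciable base = $29,223 − $5,400 = $23,823.
Annual expense = $23,823 / 3 = $7,941.

$7,941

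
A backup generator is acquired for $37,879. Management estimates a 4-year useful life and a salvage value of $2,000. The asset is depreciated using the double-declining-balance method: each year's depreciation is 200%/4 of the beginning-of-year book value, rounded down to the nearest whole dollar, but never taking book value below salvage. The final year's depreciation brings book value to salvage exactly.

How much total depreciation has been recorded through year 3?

Depreciable base = $37,879 − $2,000 = $35,879.
Year 1: ⌊$37,879 × 200%/4⌋ = $18,939. Book value $18,940.
Year 2: ⌊$18,940 × 200%/4⌋ = $9,470. Book value $9,470.
Year 3: ⌊$9,470 × 200%/4⌋ = $4,735. Book value $4,735.
Accumulated through year 3 = $37,879 − $4,735 = $33,144.

$33,144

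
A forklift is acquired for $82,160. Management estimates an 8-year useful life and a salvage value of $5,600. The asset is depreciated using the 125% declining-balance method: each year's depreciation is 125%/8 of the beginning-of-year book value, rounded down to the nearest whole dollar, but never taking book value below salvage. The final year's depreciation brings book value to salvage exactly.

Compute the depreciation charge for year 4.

$7,711

Depreciable base = $82,160 − $5,600 = $76,560.
Year 1: ⌊$82,160 × 125%/8⌋ = $12,837. Book value $69,323.
Year 2: ⌊$69,323 × 125%/8⌋ = $10,831. Book value $58,492.
Year 3: ⌊$58,492 × 125%/8⌋ = $9,139. Book value $49,353.
Year 4: ⌊$49,353 × 125%/8⌋ = $7,711. Book value $41,642.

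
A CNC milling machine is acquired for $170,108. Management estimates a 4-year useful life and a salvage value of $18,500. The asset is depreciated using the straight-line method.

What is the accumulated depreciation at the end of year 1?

$37,902

Depreciable base = $170,108 − $18,500 = $151,608.
Annual expense = $151,608 / 4 = $37,902.
End of year 1: book value $132,206.
Accumulated through year 1 = $170,108 − $132,206 = $37,902.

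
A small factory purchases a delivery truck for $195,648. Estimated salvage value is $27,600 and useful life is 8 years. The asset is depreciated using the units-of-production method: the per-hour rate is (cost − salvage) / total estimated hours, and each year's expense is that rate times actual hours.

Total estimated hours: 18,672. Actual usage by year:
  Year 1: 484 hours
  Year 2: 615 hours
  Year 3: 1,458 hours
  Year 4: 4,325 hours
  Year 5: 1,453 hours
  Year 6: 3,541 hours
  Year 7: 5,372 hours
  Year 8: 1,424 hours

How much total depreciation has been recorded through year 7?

$155,232

Depreciable base = $195,648 − $27,600 = $168,048.
Rate = $168,048 / 18,672 hours = $9 per hour.
Year 1: 484 × $9 = $4,356. Book value $191,292.
Year 2: 615 × $9 = $5,535. Book value $185,757.
Year 3: 1,458 × $9 = $13,122. Book value $172,635.
Year 4: 4,325 × $9 = $38,925. Book value $133,710.
Year 5: 1,453 × $9 = $13,077. Book value $120,633.
Year 6: 3,541 × $9 = $31,869. Book value $88,764.
Year 7: 5,372 × $9 = $48,348. Book value $40,416.
Accumulated through year 7 = $195,648 − $40,416 = $155,232.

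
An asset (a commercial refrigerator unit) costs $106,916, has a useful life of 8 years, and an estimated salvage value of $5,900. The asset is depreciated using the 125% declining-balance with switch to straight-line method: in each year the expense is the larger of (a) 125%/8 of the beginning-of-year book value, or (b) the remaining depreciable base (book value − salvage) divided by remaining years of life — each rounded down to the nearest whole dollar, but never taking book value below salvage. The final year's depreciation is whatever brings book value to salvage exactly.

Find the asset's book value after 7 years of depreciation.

Depreciable base = $106,916 − $5,900 = $101,016.
Year 1: DB = ⌊$106,916 × 125%/8⌋ = $16,705; SL = ⌊$101,016/8⌋ = $12,627 → take DB $16,705. Book value $90,211.
Year 2: DB = ⌊$90,211 × 125%/8⌋ = $14,095; SL = ⌊$84,311/7⌋ = $12,044 → take DB $14,095. Book value $76,116.
Year 3: DB = ⌊$76,116 × 125%/8⌋ = $11,893; SL = ⌊$70,216/6⌋ = $11,702 → take DB $11,893. Book value $64,223.
Year 4: DB = ⌊$64,223 × 125%/8⌋ = $10,034; SL = ⌊$58,323/5⌋ = $11,664 → take SL $11,664. Book value $52,559.
Year 5: DB = ⌊$52,559 × 125%/8⌋ = $8,212; SL = ⌊$46,659/4⌋ = $11,664 → take SL $11,664. Book value $40,895.
Year 6: DB = ⌊$40,895 × 125%/8⌋ = $6,389; SL = ⌊$34,995/3⌋ = $11,665 → take SL $11,665. Book value $29,230.
Year 7: DB = ⌊$29,230 × 125%/8⌋ = $4,567; SL = ⌊$23,330/2⌋ = $11,665 → take SL $11,665. Book value $17,565.

$17,565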